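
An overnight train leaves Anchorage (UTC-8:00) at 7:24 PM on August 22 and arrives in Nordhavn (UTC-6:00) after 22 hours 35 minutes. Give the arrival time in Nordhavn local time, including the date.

Convert departure to UTC: 7:24 PM + 8:00 = 3:24 AM UTC on Aug 23.
Add 22 hours and 35 minutes travel time → 1:59 AM UTC (Aug 24).
Nordhavn is UTC−6:00, so local arrival = 1:59 AM − 6:00 = 7:59 PM on Aug 23.

7:59 PM on August 23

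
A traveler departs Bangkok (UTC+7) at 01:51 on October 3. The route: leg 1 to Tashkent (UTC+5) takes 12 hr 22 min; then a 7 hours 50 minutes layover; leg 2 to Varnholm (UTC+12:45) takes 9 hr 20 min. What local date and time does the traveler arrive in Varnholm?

Convert departure to UTC: 01:51 − 7:00 = 18:51 UTC on Oct 2.
Add 12 hours 22 minutes leg 1 → 07:13 UTC (Oct 3).
Add 7 hours and 50 minutes layover in Tashkent → 15:03 UTC.
Add 9 hours and 20 minutes leg 2 → 00:23 UTC (Oct 4).
Varnholm is UTC+12:45, so local arrival = 00:23 + 12:45 = 13:08 on Oct 4.

13:08 on October 4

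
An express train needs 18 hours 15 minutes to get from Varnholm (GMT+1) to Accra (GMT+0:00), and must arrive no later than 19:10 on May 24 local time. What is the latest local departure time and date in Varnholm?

Target arrival is already UTC: 19:10 on May 24.
Subtract 18 hours and 15 minutes → departure 00:55 UTC on May 24.
Varnholm is UTC+1:00: 00:55 + 1:00 = 01:55 on May 24.

01:55 on May 24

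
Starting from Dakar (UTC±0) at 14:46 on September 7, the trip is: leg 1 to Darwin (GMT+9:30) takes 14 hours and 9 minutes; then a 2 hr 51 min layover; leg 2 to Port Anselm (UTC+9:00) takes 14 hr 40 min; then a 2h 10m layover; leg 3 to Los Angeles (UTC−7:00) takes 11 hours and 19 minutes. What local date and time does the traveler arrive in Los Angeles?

04:55 on September 9

Dakar is at UTC+0, so departure is already 14:46 UTC on Sep 7.
Add 14 hours and 9 minutes leg 1 → 04:55 UTC (Sep 8).
Add 2 hours 51 minutes layover in Darwin → 07:46 UTC.
Add 14 hours and 40 minutes leg 2 → 22:26 UTC.
Add 2 hours 10 minutes layover in Port Anselm → 00:36 UTC (Sep 9).
Add 11 hours and 19 minutes leg 3 → 11:55 UTC.
Los Angeles is UTC−7:00, so local arrival = 11:55 − 7:00 = 04:55 on Sep 9.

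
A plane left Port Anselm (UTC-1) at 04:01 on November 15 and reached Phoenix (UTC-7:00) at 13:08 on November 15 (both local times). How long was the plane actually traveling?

15 hours 7 minutes

Phoenix is 6:00 behind Port Anselm.
Clock-face elapsed time (ignoring zones) is 9 hours 7 minutes.
Actual elapsed = 9 hours 7 minutes + 6:00 = 15 hours 7 minutes.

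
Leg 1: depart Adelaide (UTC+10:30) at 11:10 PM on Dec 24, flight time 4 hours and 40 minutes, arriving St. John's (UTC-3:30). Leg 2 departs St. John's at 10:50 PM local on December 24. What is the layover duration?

Convert departure to UTC: 11:10 PM − 10:30 = 12:40 PM UTC on Dec 24.
Add 4 hours 40 minutes flight time → 5:20 PM UTC.
St. John's is UTC−3:30, so local arrival = 5:20 PM − 3:30 = 1:50 PM on Dec 24.
Layover = 10:50 PM − 1:50 PM = 9 hours.

9 hours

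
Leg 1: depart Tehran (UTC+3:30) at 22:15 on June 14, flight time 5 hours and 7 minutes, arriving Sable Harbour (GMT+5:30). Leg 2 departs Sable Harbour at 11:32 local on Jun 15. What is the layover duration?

6 hours 10 minutes

Convert departure to UTC: 22:15 − 3:30 = 18:45 UTC on Jun 14.
Add 5 hours and 7 minutes flight time → 23:52 UTC.
Sable Harbour is UTC+5:30, so local arrival = 23:52 + 5:30 = 05:22 on Jun 15.
Layover = 11:32 − 05:22 = 6 hours 10 minutes.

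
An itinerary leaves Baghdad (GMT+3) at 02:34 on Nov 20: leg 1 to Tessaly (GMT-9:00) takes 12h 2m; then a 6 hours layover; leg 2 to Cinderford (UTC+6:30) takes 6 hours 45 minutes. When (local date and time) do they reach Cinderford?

Convert departure to UTC: 02:34 − 3:00 = 23:34 UTC on Nov 19.
Add 12 hours and 2 minutes leg 1 → 11:36 UTC (Nov 20).
Add 6 hours layover in Tessaly → 17:36 UTC.
Add 6 hours and 45 minutes leg 2 → 00:21 UTC (Nov 21).
Cinderford is UTC+6:30, so local arrival = 00:21 + 6:30 = 06:51 on Nov 21.

06:51 on Nov 21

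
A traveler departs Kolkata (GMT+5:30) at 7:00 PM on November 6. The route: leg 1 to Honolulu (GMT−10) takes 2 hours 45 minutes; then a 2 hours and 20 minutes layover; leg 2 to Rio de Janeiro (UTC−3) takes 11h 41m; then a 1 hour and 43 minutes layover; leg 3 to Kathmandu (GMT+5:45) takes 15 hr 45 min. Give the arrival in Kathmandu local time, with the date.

Convert departure to UTC: 7:00 PM − 5:30 = 1:30 PM UTC on Nov 6.
Add 2 hours 45 minutes leg 1 → 4:15 PM UTC.
Add 2 hours and 20 minutes layover in Honolulu → 6:35 PM UTC.
Add 11 hours 41 minutes leg 2 → 6:16 AM UTC (Nov 7).
Add 1 hour 43 minutes layover in Rio de Janeiro → 7:59 AM UTC.
Add 15 hours 45 minutes leg 3 → 11:44 PM UTC.
Kathmandu is UTC+5:45, so local arrival = 11:44 PM + 5:45 = 5:29 AM on Nov 8.

5:29 AM on November 8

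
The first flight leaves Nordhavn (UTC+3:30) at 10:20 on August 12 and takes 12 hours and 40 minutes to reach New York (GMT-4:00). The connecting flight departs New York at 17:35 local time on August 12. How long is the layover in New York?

Convert departure to UTC: 10:20 − 3:30 = 06:50 UTC on Aug 12.
Add 12 hours 40 minutes flight time → 19:30 UTC.
New York is UTC−4:00, so local arrival = 19:30 − 4:00 = 15:30 on Aug 12.
Layover = 17:35 − 15:30 = 2 hours 5 minutes.

2 hours 5 minutes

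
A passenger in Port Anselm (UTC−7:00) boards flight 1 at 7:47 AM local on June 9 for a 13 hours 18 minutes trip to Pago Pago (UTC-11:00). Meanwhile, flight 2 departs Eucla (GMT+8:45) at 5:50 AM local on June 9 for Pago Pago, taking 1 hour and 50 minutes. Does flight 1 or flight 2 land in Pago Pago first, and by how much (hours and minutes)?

the second, by 29 hours 10 minutes

Flight 1 in UTC: 7:47 AM + 7:00 = 2:47 PM on Jun 9.
+13 hours and 18 minutes → arrive 4:05 AM UTC on Jun 10.
Flight 2 in UTC: 5:50 AM − 8:45 = 9:05 PM on Jun 8.
+1 hour and 50 minutes → arrive 10:55 PM UTC on Jun 8.
Flight 2 lands earlier by 29 hours 10 minutes.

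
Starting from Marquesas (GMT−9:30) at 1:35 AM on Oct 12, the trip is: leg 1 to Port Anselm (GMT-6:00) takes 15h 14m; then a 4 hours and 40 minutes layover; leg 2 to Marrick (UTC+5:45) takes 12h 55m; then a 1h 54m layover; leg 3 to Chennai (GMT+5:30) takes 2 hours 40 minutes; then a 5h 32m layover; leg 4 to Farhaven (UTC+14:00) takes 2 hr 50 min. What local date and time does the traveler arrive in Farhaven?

Convert departure to UTC: 1:35 AM + 9:30 = 11:05 AM UTC on Oct 12.
Add 15 hours and 14 minutes leg 1 → 2:19 AM UTC (Oct 13).
Add 4 hours and 40 minutes layover in Port Anselm → 6:59 AM UTC.
Add 12 hours and 55 minutes leg 2 → 7:54 PM UTC.
Add 1 hour 54 minutes layover in Marrick → 9:48 PM UTC.
Add 2 hours and 40 minutes leg 3 → 12:28 AM UTC (Oct 14).
Add 5 hours and 32 minutes layover in Chennai → 6:00 AM UTC.
Add 2 hours and 50 minutes leg 4 → 8:50 AM UTC.
Farhaven is UTC+14:00, so local arrival = 8:50 AM + 14:00 = 10:50 PM on Oct 14.

10:50 PM on October 14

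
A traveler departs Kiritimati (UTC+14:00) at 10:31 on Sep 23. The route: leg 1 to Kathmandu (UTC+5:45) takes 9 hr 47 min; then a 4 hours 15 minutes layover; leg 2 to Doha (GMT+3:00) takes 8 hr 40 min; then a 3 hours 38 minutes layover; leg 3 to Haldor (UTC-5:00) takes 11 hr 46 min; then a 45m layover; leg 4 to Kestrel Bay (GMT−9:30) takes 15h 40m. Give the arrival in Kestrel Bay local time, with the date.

17:32 on September 24

Convert departure to UTC: 10:31 − 14:00 = 20:31 UTC on Sep 22.
Add 9 hours and 47 minutes leg 1 → 06:18 UTC (Sep 23).
Add 4 hours 15 minutes layover in Kathmandu → 10:33 UTC.
Add 8 hours and 40 minutes leg 2 → 19:13 UTC.
Add 3 hours 38 minutes layover in Doha → 22:51 UTC.
Add 11 hours 46 minutes leg 3 → 10:37 UTC (Sep 24).
Add 45 minutes layover in Haldor → 11:22 UTC.
Add 15 hours 40 minutes leg 4 → 03:02 UTC (Sep 25).
Kestrel Bay is UTC−9:30, so local arrival = 03:02 − 9:30 = 17:32 on Sep 24.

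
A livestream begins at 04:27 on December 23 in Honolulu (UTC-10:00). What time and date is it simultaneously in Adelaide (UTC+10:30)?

00:57 on December 24

In UTC: 04:27 + 10:00 = 14:27 on Dec 23.
Adelaide is UTC+10:30: 14:27 + 10:30 = 00:57 on Dec 24.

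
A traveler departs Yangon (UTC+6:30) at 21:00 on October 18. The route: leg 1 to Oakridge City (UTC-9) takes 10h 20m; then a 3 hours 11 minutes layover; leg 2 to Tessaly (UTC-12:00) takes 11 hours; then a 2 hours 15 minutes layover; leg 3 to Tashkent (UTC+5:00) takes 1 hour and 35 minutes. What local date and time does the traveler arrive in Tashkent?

23:51 on October 19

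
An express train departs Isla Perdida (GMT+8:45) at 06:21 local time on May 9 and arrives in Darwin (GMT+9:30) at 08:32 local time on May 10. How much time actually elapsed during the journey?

25 hours 26 minutes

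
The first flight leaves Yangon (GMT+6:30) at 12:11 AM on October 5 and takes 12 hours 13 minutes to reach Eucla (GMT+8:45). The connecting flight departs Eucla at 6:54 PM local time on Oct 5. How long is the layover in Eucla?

Convert departure to UTC: 12:11 AM − 6:30 = 5:41 PM UTC on Oct 4.
Add 12 hours 13 minutes flight time → 5:54 AM UTC (Oct 5).
Eucla is UTC+8:45, so local arrival = 5:54 AM + 8:45 = 2:39 PM on Oct 5.
Layover = 6:54 PM − 2:39 PM = 4 hours 15 minutes.

4 hours 15 minutes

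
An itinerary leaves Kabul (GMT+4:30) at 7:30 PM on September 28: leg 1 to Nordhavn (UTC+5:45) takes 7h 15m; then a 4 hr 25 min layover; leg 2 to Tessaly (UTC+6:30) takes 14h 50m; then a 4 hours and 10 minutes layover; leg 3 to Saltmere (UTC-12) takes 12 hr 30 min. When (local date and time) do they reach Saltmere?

Convert departure to UTC: 7:30 PM − 4:30 = 3:00 PM UTC on Sep 28.
Add 7 hours 15 minutes leg 1 → 10:15 PM UTC.
Add 4 hours and 25 minutes layover in Nordhavn → 2:40 AM UTC (Sep 29).
Add 14 hours and 50 minutes leg 2 → 5:30 PM UTC.
Add 4 hours 10 minutes layover in Tessaly → 9:40 PM UTC.
Add 12 hours 30 minutes leg 3 → 10:10 AM UTC (Sep 30).
Saltmere is UTC−12:00, so local arrival = 10:10 AM − 12:00 = 10:10 PM on Sep 29.

10:10 PM on Sep 29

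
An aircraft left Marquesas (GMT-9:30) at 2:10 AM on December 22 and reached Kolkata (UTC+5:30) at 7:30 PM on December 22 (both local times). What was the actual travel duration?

Departure in UTC: 2:10 AM + 9:30 = 11:40 AM on Dec 22.
Arrival in UTC: 7:30 PM − 5:30 = 2:00 PM on Dec 22.
Elapsed = 2:00 PM − 11:40 AM = 2 hours 20 minutes.

2 hours 20 minutes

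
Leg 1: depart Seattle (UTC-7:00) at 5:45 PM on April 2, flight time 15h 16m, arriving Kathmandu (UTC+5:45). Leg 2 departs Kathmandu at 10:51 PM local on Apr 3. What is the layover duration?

Convert departure to UTC: 5:45 PM + 7:00 = 12:45 AM UTC on Apr 3.
Add 15 hours 16 minutes flight time → 4:01 PM UTC.
Kathmandu is UTC+5:45, so local arrival = 4:01 PM + 5:45 = 9:46 PM on Apr 3.
Layover = 10:51 PM − 9:46 PM = 1 hour 5 minutes.

1 hour 5 minutes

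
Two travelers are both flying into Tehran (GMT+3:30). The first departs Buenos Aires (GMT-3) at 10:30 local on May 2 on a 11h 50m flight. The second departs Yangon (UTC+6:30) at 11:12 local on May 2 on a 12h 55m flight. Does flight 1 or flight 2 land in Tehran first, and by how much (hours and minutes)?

Flight 1 in UTC: 10:30 + 3:00 = 13:30 on May 2.
+11 hours 50 minutes → arrive 01:20 UTC on May 3.
Flight 2 in UTC: 11:12 − 6:30 = 04:42 on May 2.
+12 hours 55 minutes → arrive 17:37 UTC on May 2.
Flight 2 lands earlier by 7 hours 43 minutes.

the second, by 7 hours 43 minutes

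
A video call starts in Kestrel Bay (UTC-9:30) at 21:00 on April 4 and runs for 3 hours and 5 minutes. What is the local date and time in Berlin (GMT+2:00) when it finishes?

Convert start to UTC: 21:00 + 9:30 = 06:30 UTC on Apr 5.
Add 3 hours 5 minutes duration → 09:35 UTC.
Berlin is UTC+2:00, so local end time = 09:35 + 2:00 = 11:35 on Apr 5.

11:35 on April 5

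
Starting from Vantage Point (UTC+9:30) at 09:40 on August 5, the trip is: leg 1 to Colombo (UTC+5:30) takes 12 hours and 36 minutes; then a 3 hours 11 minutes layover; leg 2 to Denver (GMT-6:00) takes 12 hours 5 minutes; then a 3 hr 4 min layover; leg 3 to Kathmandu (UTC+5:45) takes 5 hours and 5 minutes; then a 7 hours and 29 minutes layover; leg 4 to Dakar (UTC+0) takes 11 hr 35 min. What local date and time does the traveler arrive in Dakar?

07:15 on Aug 7

Convert departure to UTC: 09:40 − 9:30 = 00:10 UTC on Aug 5.
Add 12 hours 36 minutes leg 1 → 12:46 UTC.
Add 3 hours and 11 minutes layover in Colombo → 15:57 UTC.
Add 12 hours 5 minutes leg 2 → 04:02 UTC (Aug 6).
Add 3 hours 4 minutes layover in Denver → 07:06 UTC.
Add 5 hours 5 minutes leg 3 → 12:11 UTC.
Add 7 hours and 29 minutes layover in Kathmandu → 19:40 UTC.
Add 11 hours and 35 minutes leg 4 → 07:15 UTC (Aug 7).
Dakar is UTC+0, so local arrival is the same: 07:15 on Aug 7.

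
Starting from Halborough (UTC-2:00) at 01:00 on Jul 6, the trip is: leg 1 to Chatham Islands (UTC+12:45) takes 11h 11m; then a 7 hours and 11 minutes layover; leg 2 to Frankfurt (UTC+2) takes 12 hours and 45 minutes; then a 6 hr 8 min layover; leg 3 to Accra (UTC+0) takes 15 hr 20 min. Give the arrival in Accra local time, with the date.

07:35 on July 8

Convert departure to UTC: 01:00 + 2:00 = 03:00 UTC on Jul 6.
Add 11 hours and 11 minutes leg 1 → 14:11 UTC.
Add 7 hours and 11 minutes layover in Chatham Islands → 21:22 UTC.
Add 12 hours and 45 minutes leg 2 → 10:07 UTC (Jul 7).
Add 6 hours 8 minutes layover in Frankfurt → 16:15 UTC.
Add 15 hours and 20 minutes leg 3 → 07:35 UTC (Jul 8).
Accra is UTC+0, so local arrival is the same: 07:35 on Jul 8.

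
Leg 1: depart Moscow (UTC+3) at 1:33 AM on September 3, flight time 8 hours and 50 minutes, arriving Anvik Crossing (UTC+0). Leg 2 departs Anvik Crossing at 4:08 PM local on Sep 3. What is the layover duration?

8 hours 45 minutes

Convert departure to UTC: 1:33 AM − 3:00 = 10:33 PM UTC on Sep 2.
Add 8 hours and 50 minutes flight time → 7:23 AM UTC (Sep 3).
Anvik Crossing is UTC+0, so local arrival is the same: 7:23 AM on Sep 3.
Layover = 4:08 PM − 7:23 AM = 8 hours 45 minutes.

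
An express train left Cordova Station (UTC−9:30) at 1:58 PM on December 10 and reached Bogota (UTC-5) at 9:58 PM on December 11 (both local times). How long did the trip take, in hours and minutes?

27 hours 30 minutes

Departure in UTC: 1:58 PM + 9:30 = 11:28 PM on Dec 10.
Arrival in UTC: 9:58 PM + 5:00 = 2:58 AM on Dec 12.
Elapsed = 2:58 AM − 11:28 PM (+2 days) = 27 hours 30 minutes.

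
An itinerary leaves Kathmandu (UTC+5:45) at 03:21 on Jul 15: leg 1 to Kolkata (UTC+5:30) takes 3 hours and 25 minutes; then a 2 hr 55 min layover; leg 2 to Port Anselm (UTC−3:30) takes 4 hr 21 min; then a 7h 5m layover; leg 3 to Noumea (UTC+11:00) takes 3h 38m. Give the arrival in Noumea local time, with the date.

06:00 on July 16

Convert departure to UTC: 03:21 − 5:45 = 21:36 UTC on Jul 14.
Add 3 hours and 25 minutes leg 1 → 01:01 UTC (Jul 15).
Add 2 hours and 55 minutes layover in Kolkata → 03:56 UTC.
Add 4 hours and 21 minutes leg 2 → 08:17 UTC.
Add 7 hours 5 minutes layover in Port Anselm → 15:22 UTC.
Add 3 hours and 38 minutes leg 3 → 19:00 UTC.
Noumea is UTC+11:00, so local arrival = 19:00 + 11:00 = 06:00 on Jul 16.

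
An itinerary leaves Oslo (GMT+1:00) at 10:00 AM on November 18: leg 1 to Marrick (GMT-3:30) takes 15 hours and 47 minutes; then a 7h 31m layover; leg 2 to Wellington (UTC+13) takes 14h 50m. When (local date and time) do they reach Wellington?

Convert departure to UTC: 10:00 AM − 1:00 = 9:00 AM UTC on Nov 18.
Add 15 hours 47 minutes leg 1 → 12:47 AM UTC (Nov 19).
Add 7 hours 31 minutes layover in Marrick → 8:18 AM UTC.
Add 14 hours and 50 minutes leg 2 → 11:08 PM UTC.
Wellington is UTC+13:00, so local arrival = 11:08 PM + 13:00 = 12:08 PM on Nov 20.

12:08 PM on Nov 20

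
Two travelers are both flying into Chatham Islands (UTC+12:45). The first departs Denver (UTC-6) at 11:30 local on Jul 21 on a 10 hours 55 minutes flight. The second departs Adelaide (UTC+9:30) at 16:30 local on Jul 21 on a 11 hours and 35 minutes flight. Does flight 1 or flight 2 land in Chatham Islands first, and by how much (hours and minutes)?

the second, by 9 hours 50 minutes

Flight 1 in UTC: 11:30 + 6:00 = 17:30 on Jul 21.
+10 hours 55 minutes → arrive 04:25 UTC on Jul 22.
Flight 2 in UTC: 16:30 − 9:30 = 07:00 on Jul 21.
+11 hours and 35 minutes → arrive 18:35 UTC on Jul 21.
Flight 2 lands earlier by 9 hours 50 minutes.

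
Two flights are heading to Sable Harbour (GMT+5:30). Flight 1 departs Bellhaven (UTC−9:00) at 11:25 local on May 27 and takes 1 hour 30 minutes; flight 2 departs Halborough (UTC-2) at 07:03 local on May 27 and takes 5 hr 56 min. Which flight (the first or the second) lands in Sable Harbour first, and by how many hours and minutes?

Flight 1 in UTC: 11:25 + 9:00 = 20:25 on May 27.
+1 hour 30 minutes → arrive 21:55 UTC on May 27.
Flight 2 in UTC: 07:03 + 2:00 = 09:03 on May 27.
+5 hours 56 minutes → arrive 14:59 UTC on May 27.
Flight 2 lands earlier by 6 hours 56 minutes.

the second, by 6 hours 56 minutes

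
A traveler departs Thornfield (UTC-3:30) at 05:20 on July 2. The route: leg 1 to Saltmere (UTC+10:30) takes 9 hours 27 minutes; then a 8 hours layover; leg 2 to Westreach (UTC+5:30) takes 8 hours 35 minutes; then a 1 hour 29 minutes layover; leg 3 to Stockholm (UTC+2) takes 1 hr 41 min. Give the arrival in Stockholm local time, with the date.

16:02 on Jul 3

Convert departure to UTC: 05:20 + 3:30 = 08:50 UTC on Jul 2.
Add 9 hours 27 minutes leg 1 → 18:17 UTC.
Add 8 hours layover in Saltmere → 02:17 UTC (Jul 3).
Add 8 hours 35 minutes leg 2 → 10:52 UTC.
Add 1 hour and 29 minutes layover in Westreach → 12:21 UTC.
Add 1 hour 41 minutes leg 3 → 14:02 UTC.
Stockholm is UTC+2:00, so local arrival = 14:02 + 2:00 = 16:02 on Jul 3.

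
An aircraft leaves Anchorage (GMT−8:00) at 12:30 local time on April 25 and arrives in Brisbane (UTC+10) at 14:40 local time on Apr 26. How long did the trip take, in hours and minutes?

8 hours 10 minutes

Departure in UTC: 12:30 + 8:00 = 20:30 on Apr 25.
Arrival in UTC: 14:40 − 10:00 = 04:40 on Apr 26.
Elapsed = 04:40 − 20:30 (+1 day) = 8 hours 10 minutes.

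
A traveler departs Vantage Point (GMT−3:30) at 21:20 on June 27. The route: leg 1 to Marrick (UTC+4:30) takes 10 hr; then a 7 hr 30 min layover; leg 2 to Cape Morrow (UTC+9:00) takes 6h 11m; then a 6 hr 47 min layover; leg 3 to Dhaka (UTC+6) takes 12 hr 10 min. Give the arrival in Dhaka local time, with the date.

Convert departure to UTC: 21:20 + 3:30 = 00:50 UTC on Jun 28.
Add 10 hours leg 1 → 10:50 UTC.
Add 7 hours 30 minutes layover in Marrick → 18:20 UTC.
Add 6 hours and 11 minutes leg 2 → 00:31 UTC (Jun 29).
Add 6 hours 47 minutes layover in Cape Morrow → 07:18 UTC.
Add 12 hours and 10 minutes leg 3 → 19:28 UTC.
Dhaka is UTC+6:00, so local arrival = 19:28 + 6:00 = 01:28 on Jun 30.

01:28 on June 30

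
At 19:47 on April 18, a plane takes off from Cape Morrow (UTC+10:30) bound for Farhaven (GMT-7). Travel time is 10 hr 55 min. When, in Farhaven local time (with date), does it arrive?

13:12 on April 18

Farhaven is 17:30 behind Cape Morrow.
After 10 hours and 55 minutes it is 06:42 (Apr 19) in Cape Morrow.
Shift by the zone difference: 06:42 − 17:30 = 13:12 on Apr 18 in Farhaven.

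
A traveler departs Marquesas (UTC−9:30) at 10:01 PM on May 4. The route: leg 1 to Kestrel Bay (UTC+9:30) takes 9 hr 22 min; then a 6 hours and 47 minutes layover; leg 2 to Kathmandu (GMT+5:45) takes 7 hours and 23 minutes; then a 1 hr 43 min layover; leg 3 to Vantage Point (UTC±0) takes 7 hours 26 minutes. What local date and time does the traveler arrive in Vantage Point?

4:12 PM on May 6

Convert departure to UTC: 10:01 PM + 9:30 = 7:31 AM UTC on May 5.
Add 9 hours and 22 minutes leg 1 → 4:53 PM UTC.
Add 6 hours 47 minutes layover in Kestrel Bay → 11:40 PM UTC.
Add 7 hours 23 minutes leg 2 → 7:03 AM UTC (May 6).
Add 1 hour and 43 minutes layover in Kathmandu → 8:46 AM UTC.
Add 7 hours 26 minutes leg 3 → 4:12 PM UTC.
Vantage Point is UTC+0, so local arrival is the same: 4:12 PM on May 6.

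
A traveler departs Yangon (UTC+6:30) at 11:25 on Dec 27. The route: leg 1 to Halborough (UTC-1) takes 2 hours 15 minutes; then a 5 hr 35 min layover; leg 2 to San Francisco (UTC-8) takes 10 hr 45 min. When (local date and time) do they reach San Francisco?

Convert departure to UTC: 11:25 − 6:30 = 04:55 UTC on Dec 27.
Add 2 hours and 15 minutes leg 1 → 07:10 UTC.
Add 5 hours 35 minutes layover in Halborough → 12:45 UTC.
Add 10 hours 45 minutes leg 2 → 23:30 UTC.
San Francisco is UTC−8:00, so local arrival = 23:30 − 8:00 = 15:30 on Dec 27.

15:30 on December 27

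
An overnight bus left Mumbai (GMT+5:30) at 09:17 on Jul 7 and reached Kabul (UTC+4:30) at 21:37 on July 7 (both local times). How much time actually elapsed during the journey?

Departure in UTC: 09:17 − 5:30 = 03:47 on Jul 7.
Arrival in UTC: 21:37 − 4:30 = 17:07 on Jul 7.
Elapsed = 17:07 − 03:47 = 13 hours 20 minutes.

13 hours 20 minutes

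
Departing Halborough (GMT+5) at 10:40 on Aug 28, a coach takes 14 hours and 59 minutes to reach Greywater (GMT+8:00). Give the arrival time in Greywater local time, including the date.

Greywater is 3:00 ahead of Halborough.
After 14 hours 59 minutes it is 01:39 (Aug 29) in Halborough.
Shift by the zone difference: 01:39 + 3:00 = 04:39 on Aug 29 in Greywater.

04:39 on Aug 29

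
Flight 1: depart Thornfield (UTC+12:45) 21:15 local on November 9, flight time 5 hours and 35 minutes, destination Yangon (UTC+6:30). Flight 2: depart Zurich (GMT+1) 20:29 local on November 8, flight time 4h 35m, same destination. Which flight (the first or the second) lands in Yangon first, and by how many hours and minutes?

Flight 1 in UTC: 21:15 − 12:45 = 08:30 on Nov 9.
+5 hours and 35 minutes → arrive 14:05 UTC on Nov 9.
Flight 2 in UTC: 20:29 − 1:00 = 19:29 on Nov 8.
+4 hours and 35 minutes → arrive 00:04 UTC on Nov 9.
Flight 2 lands earlier by 14 hours 1 minute.

the second, by 14 hours 1 minute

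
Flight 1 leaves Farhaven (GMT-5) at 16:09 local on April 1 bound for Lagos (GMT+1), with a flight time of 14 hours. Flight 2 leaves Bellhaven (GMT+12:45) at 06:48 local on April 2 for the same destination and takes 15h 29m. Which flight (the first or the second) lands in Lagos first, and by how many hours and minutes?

Flight 1 in UTC: 16:09 + 5:00 = 21:09 on Apr 1.
+14 hours → arrive 11:09 UTC on Apr 2.
Flight 2 in UTC: 06:48 − 12:45 = 18:03 on Apr 1.
+15 hours and 29 minutes → arrive 09:32 UTC on Apr 2.
Flight 2 lands earlier by 1 hour 37 minutes.

the second, by 1 hour 37 minutes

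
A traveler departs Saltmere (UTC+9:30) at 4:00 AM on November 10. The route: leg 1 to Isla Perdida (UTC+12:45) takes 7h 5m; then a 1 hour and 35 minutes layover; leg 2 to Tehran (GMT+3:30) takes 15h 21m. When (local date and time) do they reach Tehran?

10:01 PM on November 10

Convert departure to UTC: 4:00 AM − 9:30 = 6:30 PM UTC on Nov 9.
Add 7 hours and 5 minutes leg 1 → 1:35 AM UTC (Nov 10).
Add 1 hour 35 minutes layover in Isla Perdida → 3:10 AM UTC.
Add 15 hours and 21 minutes leg 2 → 6:31 PM UTC.
Tehran is UTC+3:30, so local arrival = 6:31 PM + 3:30 = 10:01 PM on Nov 10.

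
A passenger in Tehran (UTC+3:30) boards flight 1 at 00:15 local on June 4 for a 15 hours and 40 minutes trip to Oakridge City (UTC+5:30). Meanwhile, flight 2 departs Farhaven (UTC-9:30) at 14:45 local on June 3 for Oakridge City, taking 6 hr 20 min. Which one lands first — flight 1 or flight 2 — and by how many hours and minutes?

the second, by 5 hours 50 minutes

Flight 1 in UTC: 00:15 − 3:30 = 20:45 on Jun 3.
+15 hours and 40 minutes → arrive 12:25 UTC on Jun 4.
Flight 2 in UTC: 14:45 + 9:30 = 00:15 on Jun 4.
+6 hours 20 minutes → arrive 06:35 UTC on Jun 4.
Flight 2 lands earlier by 5 hours 50 minutes.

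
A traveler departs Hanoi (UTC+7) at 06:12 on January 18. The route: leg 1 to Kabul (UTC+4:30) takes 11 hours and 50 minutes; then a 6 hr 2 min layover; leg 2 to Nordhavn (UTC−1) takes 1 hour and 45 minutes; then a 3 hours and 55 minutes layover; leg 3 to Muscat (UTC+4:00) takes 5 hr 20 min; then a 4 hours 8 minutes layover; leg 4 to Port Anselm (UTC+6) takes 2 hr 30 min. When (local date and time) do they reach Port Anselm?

16:42 on January 19

Convert departure to UTC: 06:12 − 7:00 = 23:12 UTC on Jan 17.
Add 11 hours 50 minutes leg 1 → 11:02 UTC (Jan 18).
Add 6 hours 2 minutes layover in Kabul → 17:04 UTC.
Add 1 hour and 45 minutes leg 2 → 18:49 UTC.
Add 3 hours and 55 minutes layover in Nordhavn → 22:44 UTC.
Add 5 hours and 20 minutes leg 3 → 04:04 UTC (Jan 19).
Add 4 hours 8 minutes layover in Muscat → 08:12 UTC.
Add 2 hours 30 minutes leg 4 → 10:42 UTC.
Port Anselm is UTC+6:00, so local arrival = 10:42 + 6:00 = 16:42 on Jan 19.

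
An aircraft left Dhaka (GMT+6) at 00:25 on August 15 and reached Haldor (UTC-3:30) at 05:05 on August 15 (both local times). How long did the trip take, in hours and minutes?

Haldor is 9:30 behind Dhaka.
Clock-face elapsed time (ignoring zones) is 4 hours 40 minutes.
Actual elapsed = 4 hours 40 minutes + 9:30 = 14 hours 10 minutes.

14 hours 10 minutes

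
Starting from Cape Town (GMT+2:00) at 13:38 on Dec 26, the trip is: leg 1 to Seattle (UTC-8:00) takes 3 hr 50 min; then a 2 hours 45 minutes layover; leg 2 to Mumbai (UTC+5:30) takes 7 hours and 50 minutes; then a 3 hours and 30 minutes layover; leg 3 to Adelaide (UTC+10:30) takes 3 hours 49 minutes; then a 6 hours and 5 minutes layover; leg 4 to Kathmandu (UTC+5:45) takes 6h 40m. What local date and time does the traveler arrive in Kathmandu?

03:52 on December 28

Convert departure to UTC: 13:38 − 2:00 = 11:38 UTC on Dec 26.
Add 3 hours and 50 minutes leg 1 → 15:28 UTC.
Add 2 hours and 45 minutes layover in Seattle → 18:13 UTC.
Add 7 hours and 50 minutes leg 2 → 02:03 UTC (Dec 27).
Add 3 hours and 30 minutes layover in Mumbai → 05:33 UTC.
Add 3 hours 49 minutes leg 3 → 09:22 UTC.
Add 6 hours and 5 minutes layover in Adelaide → 15:27 UTC.
Add 6 hours and 40 minutes leg 4 → 22:07 UTC.
Kathmandu is UTC+5:45, so local arrival = 22:07 + 5:45 = 03:52 on Dec 28.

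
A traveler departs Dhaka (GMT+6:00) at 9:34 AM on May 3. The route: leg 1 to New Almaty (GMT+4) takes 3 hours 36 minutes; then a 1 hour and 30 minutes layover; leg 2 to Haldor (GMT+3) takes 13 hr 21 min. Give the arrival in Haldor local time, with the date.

Convert departure to UTC: 9:34 AM − 6:00 = 3:34 AM UTC on May 3.
Add 3 hours 36 minutes leg 1 → 7:10 AM UTC.
Add 1 hour and 30 minutes layover in New Almaty → 8:40 AM UTC.
Add 13 hours 21 minutes leg 2 → 10:01 PM UTC.
Haldor is UTC+3:00, so local arrival = 10:01 PM + 3:00 = 1:01 AM on May 4.

1:01 AM on May 4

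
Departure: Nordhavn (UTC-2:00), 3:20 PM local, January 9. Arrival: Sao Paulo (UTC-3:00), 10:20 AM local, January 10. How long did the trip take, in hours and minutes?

20 hours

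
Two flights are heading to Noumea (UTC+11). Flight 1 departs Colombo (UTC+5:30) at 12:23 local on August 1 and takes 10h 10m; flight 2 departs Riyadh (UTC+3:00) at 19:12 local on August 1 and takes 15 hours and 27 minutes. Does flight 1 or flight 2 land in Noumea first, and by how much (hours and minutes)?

the first, by 14 hours 36 minutes

Flight 1 in UTC: 12:23 − 5:30 = 06:53 on Aug 1.
+10 hours 10 minutes → arrive 17:03 UTC on Aug 1.
Flight 2 in UTC: 19:12 − 3:00 = 16:12 on Aug 1.
+15 hours 27 minutes → arrive 07:39 UTC on Aug 2.
Flight 1 lands earlier by 14 hours 36 minutes.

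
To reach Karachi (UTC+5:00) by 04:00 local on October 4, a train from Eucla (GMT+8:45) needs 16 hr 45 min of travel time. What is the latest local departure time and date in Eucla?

Target arrival in UTC: 04:00 − 5:00 = 23:00 on Oct 3.
Subtract 16 hours and 45 minutes → departure 06:15 UTC on Oct 3.
Eucla is UTC+8:45: 06:15 + 8:45 = 15:00 on Oct 3.

15:00 on October 3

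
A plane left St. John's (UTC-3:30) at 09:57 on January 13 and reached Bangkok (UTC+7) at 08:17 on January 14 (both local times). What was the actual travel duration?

11 hours 50 minutes

Departure in UTC: 09:57 + 3:30 = 13:27 on Jan 13.
Arrival in UTC: 08:17 − 7:00 = 01:17 on Jan 14.
Elapsed = 01:17 − 13:27 (+1 day) = 11 hours 50 minutes.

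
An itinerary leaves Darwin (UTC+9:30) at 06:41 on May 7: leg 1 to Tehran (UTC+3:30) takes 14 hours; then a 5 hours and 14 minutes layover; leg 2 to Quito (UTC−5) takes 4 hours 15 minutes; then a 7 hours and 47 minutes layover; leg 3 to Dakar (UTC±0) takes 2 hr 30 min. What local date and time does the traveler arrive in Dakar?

06:57 on May 8

Convert departure to UTC: 06:41 − 9:30 = 21:11 UTC on May 6.
Add 14 hours leg 1 → 11:11 UTC (May 7).
Add 5 hours 14 minutes layover in Tehran → 16:25 UTC.
Add 4 hours and 15 minutes leg 2 → 20:40 UTC.
Add 7 hours 47 minutes layover in Quito → 04:27 UTC (May 8).
Add 2 hours 30 minutes leg 3 → 06:57 UTC.
Dakar is UTC+0, so local arrival is the same: 06:57 on May 8.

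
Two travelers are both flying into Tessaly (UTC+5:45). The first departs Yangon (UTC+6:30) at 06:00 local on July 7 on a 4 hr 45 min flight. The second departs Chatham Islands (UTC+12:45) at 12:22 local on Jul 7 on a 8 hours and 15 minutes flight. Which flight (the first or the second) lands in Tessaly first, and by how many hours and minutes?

Flight 1 in UTC: 06:00 − 6:30 = 23:30 on Jul 6.
+4 hours 45 minutes → arrive 04:15 UTC on Jul 7.
Flight 2 in UTC: 12:22 − 12:45 = 23:37 on Jul 6.
+8 hours 15 minutes → arrive 07:52 UTC on Jul 7.
Flight 1 lands earlier by 3 hours 37 minutes.

the first, by 3 hours 37 minutes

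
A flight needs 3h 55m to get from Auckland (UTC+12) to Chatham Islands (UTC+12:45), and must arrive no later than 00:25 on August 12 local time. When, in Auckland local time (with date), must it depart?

19:45 on August 11

Target arrival in UTC: 00:25 − 12:45 = 11:40 on Aug 11.
Subtract 3 hours 55 minutes → departure 07:45 UTC on Aug 11.
Auckland is UTC+12:00: 07:45 + 12:00 = 19:45 on Aug 11.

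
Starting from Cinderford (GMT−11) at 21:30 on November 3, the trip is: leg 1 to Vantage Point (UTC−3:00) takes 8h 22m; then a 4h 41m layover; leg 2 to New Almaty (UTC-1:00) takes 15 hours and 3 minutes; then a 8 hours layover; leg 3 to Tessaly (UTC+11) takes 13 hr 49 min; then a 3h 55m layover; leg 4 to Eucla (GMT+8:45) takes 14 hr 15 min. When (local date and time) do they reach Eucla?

13:20 on Nov 7

Convert departure to UTC: 21:30 + 11:00 = 08:30 UTC on Nov 4.
Add 8 hours and 22 minutes leg 1 → 16:52 UTC.
Add 4 hours and 41 minutes layover in Vantage Point → 21:33 UTC.
Add 15 hours 3 minutes leg 2 → 12:36 UTC (Nov 5).
Add 8 hours layover in New Almaty → 20:36 UTC.
Add 13 hours 49 minutes leg 3 → 10:25 UTC (Nov 6).
Add 3 hours 55 minutes layover in Tessaly → 14:20 UTC.
Add 14 hours and 15 minutes leg 4 → 04:35 UTC (Nov 7).
Eucla is UTC+8:45, so local arrival = 04:35 + 8:45 = 13:20 on Nov 7.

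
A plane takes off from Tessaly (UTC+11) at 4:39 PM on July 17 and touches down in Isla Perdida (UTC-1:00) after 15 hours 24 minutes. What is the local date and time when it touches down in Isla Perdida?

Convert departure to UTC: 4:39 PM − 11:00 = 5:39 AM UTC on Jul 17.
Add 15 hours 24 minutes travel time → 9:03 PM UTC.
Isla Perdida is UTC−1:00, so local arrival = 9:03 PM − 1:00 = 8:03 PM on Jul 17.

8:03 PM on July 17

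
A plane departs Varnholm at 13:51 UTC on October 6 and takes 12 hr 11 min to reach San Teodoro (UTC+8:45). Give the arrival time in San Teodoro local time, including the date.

Departure is given in UTC: 13:51 on Oct 6.
Add 12 hours 11 minutes → 02:02 UTC (Oct 7).
San Teodoro is UTC+8:45: 02:02 + 8:45 = 10:47 on Oct 7.

10:47 on Oct 7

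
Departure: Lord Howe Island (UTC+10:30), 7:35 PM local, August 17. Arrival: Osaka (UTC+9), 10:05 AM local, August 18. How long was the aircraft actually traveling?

Departure in UTC: 7:35 PM − 10:30 = 9:05 AM on Aug 17.
Arrival in UTC: 10:05 AM − 9:00 = 1:05 AM on Aug 18.
Elapsed = 1:05 AM − 9:05 AM (+1 day) = 16 hours.

16 hours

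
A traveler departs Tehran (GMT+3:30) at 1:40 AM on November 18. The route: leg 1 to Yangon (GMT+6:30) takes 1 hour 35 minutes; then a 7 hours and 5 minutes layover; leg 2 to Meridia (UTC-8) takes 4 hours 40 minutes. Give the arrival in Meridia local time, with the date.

Convert departure to UTC: 1:40 AM − 3:30 = 10:10 PM UTC on Nov 17.
Add 1 hour 35 minutes leg 1 → 11:45 PM UTC.
Add 7 hours and 5 minutes layover in Yangon → 6:50 AM UTC (Nov 18).
Add 4 hours 40 minutes leg 2 → 11:30 AM UTC.
Meridia is UTC−8:00, so local arrival = 11:30 AM − 8:00 = 3:30 AM on Nov 18.

3:30 AM on November 18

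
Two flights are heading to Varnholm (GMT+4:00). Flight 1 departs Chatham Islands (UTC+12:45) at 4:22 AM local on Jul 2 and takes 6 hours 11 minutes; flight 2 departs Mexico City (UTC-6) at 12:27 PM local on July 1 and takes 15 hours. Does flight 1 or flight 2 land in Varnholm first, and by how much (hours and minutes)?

the first, by 11 hours 39 minutes

Flight 1 in UTC: 4:22 AM − 12:45 = 3:37 PM on Jul 1.
+6 hours 11 minutes → arrive 9:48 PM UTC on Jul 1.
Flight 2 in UTC: 12:27 PM + 6:00 = 6:27 PM on Jul 1.
+15 hours → arrive 9:27 AM UTC on Jul 2.
Flight 1 lands earlier by 11 hours 39 minutes.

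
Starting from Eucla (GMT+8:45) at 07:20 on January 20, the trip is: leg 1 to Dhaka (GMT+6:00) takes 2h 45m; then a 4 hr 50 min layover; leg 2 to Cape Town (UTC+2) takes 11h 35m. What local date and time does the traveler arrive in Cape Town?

19:45 on January 20

Convert departure to UTC: 07:20 − 8:45 = 22:35 UTC on Jan 19.
Add 2 hours 45 minutes leg 1 → 01:20 UTC (Jan 20).
Add 4 hours and 50 minutes layover in Dhaka → 06:10 UTC.
Add 11 hours and 35 minutes leg 2 → 17:45 UTC.
Cape Town is UTC+2:00, so local arrival = 17:45 + 2:00 = 19:45 on Jan 20.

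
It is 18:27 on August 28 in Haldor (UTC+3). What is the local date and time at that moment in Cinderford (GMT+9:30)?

00:57 on Aug 29

Cinderford is 6:30 ahead of Haldor.
Shift by the zone difference: 18:27 + 6:30 = 00:57 on Aug 29 in Cinderford.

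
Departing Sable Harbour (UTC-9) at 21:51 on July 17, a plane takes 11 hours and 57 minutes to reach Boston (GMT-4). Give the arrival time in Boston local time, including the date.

Convert departure to UTC: 21:51 + 9:00 = 06:51 UTC on Jul 18.
Add 11 hours 57 minutes travel time → 18:48 UTC.
Boston is UTC−4:00, so local arrival = 18:48 − 4:00 = 14:48 on Jul 18.

14:48 on July 18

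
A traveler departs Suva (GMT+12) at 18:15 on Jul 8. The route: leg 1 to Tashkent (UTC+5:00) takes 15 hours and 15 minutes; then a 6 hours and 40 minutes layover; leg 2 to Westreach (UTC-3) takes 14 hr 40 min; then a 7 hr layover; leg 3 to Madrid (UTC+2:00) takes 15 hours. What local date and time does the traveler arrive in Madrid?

18:50 on Jul 10

Convert departure to UTC: 18:15 − 12:00 = 06:15 UTC on Jul 8.
Add 15 hours and 15 minutes leg 1 → 21:30 UTC.
Add 6 hours and 40 minutes layover in Tashkent → 04:10 UTC (Jul 9).
Add 14 hours and 40 minutes leg 2 → 18:50 UTC.
Add 7 hours layover in Westreach → 01:50 UTC (Jul 10).
Add 15 hours leg 3 → 16:50 UTC.
Madrid is UTC+2:00, so local arrival = 16:50 + 2:00 = 18:50 on Jul 10.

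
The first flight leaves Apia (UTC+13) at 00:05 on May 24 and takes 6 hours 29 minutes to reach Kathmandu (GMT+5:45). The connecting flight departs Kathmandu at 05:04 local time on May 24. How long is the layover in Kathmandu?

5 hours 45 minutes

Convert departure to UTC: 00:05 − 13:00 = 11:05 UTC on May 23.
Add 6 hours and 29 minutes flight time → 17:34 UTC.
Kathmandu is UTC+5:45, so local arrival = 17:34 + 5:45 = 23:19 on May 23.
Layover = 05:04 − 23:19 (+1 day) = 5 hours 45 minutes.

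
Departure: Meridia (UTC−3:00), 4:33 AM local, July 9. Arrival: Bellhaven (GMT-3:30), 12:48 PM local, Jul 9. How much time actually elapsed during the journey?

8 hours 45 minutes

Departure in UTC: 4:33 AM + 3:00 = 7:33 AM on Jul 9.
Arrival in UTC: 12:48 PM + 3:30 = 4:18 PM on Jul 9.
Elapsed = 4:18 PM − 7:33 AM = 8 hours 45 minutes.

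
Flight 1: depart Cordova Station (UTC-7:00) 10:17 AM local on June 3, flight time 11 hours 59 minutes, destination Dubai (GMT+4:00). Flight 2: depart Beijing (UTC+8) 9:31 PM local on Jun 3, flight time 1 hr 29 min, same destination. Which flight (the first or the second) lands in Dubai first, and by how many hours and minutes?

Flight 1 in UTC: 10:17 AM + 7:00 = 5:17 PM on Jun 3.
+11 hours and 59 minutes → arrive 5:16 AM UTC on Jun 4.
Flight 2 in UTC: 9:31 PM − 8:00 = 1:31 PM on Jun 3.
+1 hour and 29 minutes → arrive 3:00 PM UTC on Jun 3.
Flight 2 lands earlier by 14 hours 16 minutes.

the second, by 14 hours 16 minutes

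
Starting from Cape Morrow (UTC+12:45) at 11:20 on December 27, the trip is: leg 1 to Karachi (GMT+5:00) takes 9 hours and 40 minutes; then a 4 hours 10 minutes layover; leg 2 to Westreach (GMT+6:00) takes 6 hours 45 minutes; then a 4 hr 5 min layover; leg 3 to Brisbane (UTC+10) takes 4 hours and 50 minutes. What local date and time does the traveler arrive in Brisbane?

14:05 on Dec 28

Convert departure to UTC: 11:20 − 12:45 = 22:35 UTC on Dec 26.
Add 9 hours and 40 minutes leg 1 → 08:15 UTC (Dec 27).
Add 4 hours and 10 minutes layover in Karachi → 12:25 UTC.
Add 6 hours and 45 minutes leg 2 → 19:10 UTC.
Add 4 hours and 5 minutes layover in Westreach → 23:15 UTC.
Add 4 hours 50 minutes leg 3 → 04:05 UTC (Dec 28).
Brisbane is UTC+10:00, so local arrival = 04:05 + 10:00 = 14:05 on Dec 28.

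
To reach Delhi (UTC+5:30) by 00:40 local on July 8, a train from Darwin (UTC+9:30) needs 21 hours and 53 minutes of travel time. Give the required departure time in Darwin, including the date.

Target arrival in UTC: 00:40 − 5:30 = 19:10 on Jul 7.
Subtract 21 hours and 53 minutes → departure 21:17 UTC on Jul 6.
Darwin is UTC+9:30: 21:17 + 9:30 = 06:47 on Jul 7.

06:47 on July 7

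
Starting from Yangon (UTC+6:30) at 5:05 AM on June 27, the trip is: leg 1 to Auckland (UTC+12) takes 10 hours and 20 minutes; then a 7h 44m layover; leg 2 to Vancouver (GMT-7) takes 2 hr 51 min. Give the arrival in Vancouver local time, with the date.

12:30 PM on June 27

Convert departure to UTC: 5:05 AM − 6:30 = 10:35 PM UTC on Jun 26.
Add 10 hours 20 minutes leg 1 → 8:55 AM UTC (Jun 27).
Add 7 hours 44 minutes layover in Auckland → 4:39 PM UTC.
Add 2 hours 51 minutes leg 2 → 7:30 PM UTC.
Vancouver is UTC−7:00, so local arrival = 7:30 PM − 7:00 = 12:30 PM on Jun 27.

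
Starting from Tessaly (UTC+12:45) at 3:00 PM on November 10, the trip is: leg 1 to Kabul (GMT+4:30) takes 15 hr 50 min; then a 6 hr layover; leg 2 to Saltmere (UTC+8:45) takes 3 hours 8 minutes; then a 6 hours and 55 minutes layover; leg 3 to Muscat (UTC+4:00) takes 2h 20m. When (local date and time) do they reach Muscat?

4:28 PM on November 11

Convert departure to UTC: 3:00 PM − 12:45 = 2:15 AM UTC on Nov 10.
Add 15 hours and 50 minutes leg 1 → 6:05 PM UTC.
Add 6 hours layover in Kabul → 12:05 AM UTC (Nov 11).
Add 3 hours 8 minutes leg 2 → 3:13 AM UTC.
Add 6 hours 55 minutes layover in Saltmere → 10:08 AM UTC.
Add 2 hours and 20 minutes leg 3 → 12:28 PM UTC.
Muscat is UTC+4:00, so local arrival = 12:28 PM + 4:00 = 4:28 PM on Nov 11.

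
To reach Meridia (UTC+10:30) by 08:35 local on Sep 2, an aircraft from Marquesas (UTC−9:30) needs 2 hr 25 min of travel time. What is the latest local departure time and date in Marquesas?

Target arrival in UTC: 08:35 − 10:30 = 22:05 on Sep 1.
Subtract 2 hours and 25 minutes → departure 19:40 UTC on Sep 1.
Marquesas is UTC−9:30: 19:40 − 9:30 = 10:10 on Sep 1.

10:10 on Sep 1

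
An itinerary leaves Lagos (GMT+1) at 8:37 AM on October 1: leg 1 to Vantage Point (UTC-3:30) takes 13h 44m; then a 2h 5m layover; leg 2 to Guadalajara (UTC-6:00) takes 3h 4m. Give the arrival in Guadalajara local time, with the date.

8:30 PM on October 1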